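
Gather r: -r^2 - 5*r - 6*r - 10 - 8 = -r^2 - 11*r - 18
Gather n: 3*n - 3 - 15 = 3*n - 18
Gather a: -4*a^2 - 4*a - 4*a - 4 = -4*a^2 - 8*a - 4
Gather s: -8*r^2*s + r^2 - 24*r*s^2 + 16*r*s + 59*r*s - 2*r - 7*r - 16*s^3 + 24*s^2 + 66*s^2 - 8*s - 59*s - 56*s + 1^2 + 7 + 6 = r^2 - 9*r - 16*s^3 + s^2*(90 - 24*r) + s*(-8*r^2 + 75*r - 123) + 14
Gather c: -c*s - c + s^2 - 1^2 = c*(-s - 1) + s^2 - 1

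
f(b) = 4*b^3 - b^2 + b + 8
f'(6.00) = 421.00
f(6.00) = 842.00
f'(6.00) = 421.00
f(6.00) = 842.00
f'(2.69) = 82.45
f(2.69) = 81.31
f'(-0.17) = 1.69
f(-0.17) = 7.78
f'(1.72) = 33.06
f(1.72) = 27.12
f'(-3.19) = 129.49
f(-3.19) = -135.21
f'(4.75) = 262.25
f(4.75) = 418.88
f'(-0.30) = 2.68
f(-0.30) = 7.50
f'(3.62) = 151.01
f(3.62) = 188.27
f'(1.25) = 17.25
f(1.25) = 15.50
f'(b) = 12*b^2 - 2*b + 1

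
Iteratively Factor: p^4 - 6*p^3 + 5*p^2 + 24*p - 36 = (p - 3)*(p^3 - 3*p^2 - 4*p + 12) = (p - 3)*(p - 2)*(p^2 - p - 6) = (p - 3)*(p - 2)*(p + 2)*(p - 3)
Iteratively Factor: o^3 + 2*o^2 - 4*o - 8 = (o - 2)*(o^2 + 4*o + 4) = (o - 2)*(o + 2)*(o + 2)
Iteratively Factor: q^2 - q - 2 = (q + 1)*(q - 2)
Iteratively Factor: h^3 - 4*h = (h)*(h^2 - 4) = h*(h - 2)*(h + 2)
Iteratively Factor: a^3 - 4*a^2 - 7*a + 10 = (a - 1)*(a^2 - 3*a - 10) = (a - 5)*(a - 1)*(a + 2)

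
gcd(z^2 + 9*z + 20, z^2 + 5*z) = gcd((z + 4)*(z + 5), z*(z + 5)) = z + 5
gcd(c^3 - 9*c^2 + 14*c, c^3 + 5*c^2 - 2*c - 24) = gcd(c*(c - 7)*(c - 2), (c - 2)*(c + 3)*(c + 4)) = c - 2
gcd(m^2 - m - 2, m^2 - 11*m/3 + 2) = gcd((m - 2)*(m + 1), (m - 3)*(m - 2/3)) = 1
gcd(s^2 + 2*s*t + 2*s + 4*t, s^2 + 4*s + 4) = s + 2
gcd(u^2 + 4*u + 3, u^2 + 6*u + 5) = u + 1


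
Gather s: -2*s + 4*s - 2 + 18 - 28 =2*s - 12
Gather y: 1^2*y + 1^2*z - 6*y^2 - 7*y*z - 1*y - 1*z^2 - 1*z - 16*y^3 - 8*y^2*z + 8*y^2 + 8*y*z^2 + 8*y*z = -16*y^3 + y^2*(2 - 8*z) + y*(8*z^2 + z) - z^2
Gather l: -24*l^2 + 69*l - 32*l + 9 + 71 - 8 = -24*l^2 + 37*l + 72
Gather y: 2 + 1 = 3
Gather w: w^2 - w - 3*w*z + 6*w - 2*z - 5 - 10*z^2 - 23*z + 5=w^2 + w*(5 - 3*z) - 10*z^2 - 25*z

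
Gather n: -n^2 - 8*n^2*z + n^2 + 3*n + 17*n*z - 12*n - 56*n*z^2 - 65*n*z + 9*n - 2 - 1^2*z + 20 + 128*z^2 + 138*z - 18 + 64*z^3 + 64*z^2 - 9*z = -8*n^2*z + n*(-56*z^2 - 48*z) + 64*z^3 + 192*z^2 + 128*z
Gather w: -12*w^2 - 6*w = -12*w^2 - 6*w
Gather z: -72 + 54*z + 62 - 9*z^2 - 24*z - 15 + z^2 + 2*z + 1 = -8*z^2 + 32*z - 24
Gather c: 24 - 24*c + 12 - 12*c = 36 - 36*c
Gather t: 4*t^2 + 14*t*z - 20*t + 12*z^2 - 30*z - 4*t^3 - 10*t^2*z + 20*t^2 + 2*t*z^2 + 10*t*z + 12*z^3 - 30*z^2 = -4*t^3 + t^2*(24 - 10*z) + t*(2*z^2 + 24*z - 20) + 12*z^3 - 18*z^2 - 30*z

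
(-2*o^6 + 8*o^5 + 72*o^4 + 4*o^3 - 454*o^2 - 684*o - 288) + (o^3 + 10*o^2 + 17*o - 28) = -2*o^6 + 8*o^5 + 72*o^4 + 5*o^3 - 444*o^2 - 667*o - 316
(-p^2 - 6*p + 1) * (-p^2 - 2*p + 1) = p^4 + 8*p^3 + 10*p^2 - 8*p + 1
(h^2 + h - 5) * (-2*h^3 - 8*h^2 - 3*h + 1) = -2*h^5 - 10*h^4 - h^3 + 38*h^2 + 16*h - 5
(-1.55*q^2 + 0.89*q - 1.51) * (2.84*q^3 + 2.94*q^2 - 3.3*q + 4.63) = -4.402*q^5 - 2.0294*q^4 + 3.4432*q^3 - 14.5529*q^2 + 9.1037*q - 6.9913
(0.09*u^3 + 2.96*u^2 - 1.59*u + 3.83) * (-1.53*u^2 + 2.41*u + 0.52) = -0.1377*u^5 - 4.3119*u^4 + 9.6131*u^3 - 8.1526*u^2 + 8.4035*u + 1.9916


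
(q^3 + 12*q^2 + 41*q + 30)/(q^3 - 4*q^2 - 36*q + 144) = (q^2 + 6*q + 5)/(q^2 - 10*q + 24)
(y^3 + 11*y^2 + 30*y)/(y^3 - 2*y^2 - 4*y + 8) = y*(y^2 + 11*y + 30)/(y^3 - 2*y^2 - 4*y + 8)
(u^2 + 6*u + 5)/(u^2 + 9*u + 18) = (u^2 + 6*u + 5)/(u^2 + 9*u + 18)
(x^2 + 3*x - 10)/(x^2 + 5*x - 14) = (x + 5)/(x + 7)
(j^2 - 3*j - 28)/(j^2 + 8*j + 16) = (j - 7)/(j + 4)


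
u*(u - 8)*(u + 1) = u^3 - 7*u^2 - 8*u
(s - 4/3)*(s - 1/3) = s^2 - 5*s/3 + 4/9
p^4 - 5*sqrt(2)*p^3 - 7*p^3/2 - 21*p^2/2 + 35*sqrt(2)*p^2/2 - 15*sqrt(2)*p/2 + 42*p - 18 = (p - 3)*(p - 1/2)*(p - 6*sqrt(2))*(p + sqrt(2))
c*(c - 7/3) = c^2 - 7*c/3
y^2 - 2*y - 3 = (y - 3)*(y + 1)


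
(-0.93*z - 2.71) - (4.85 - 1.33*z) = 0.4*z - 7.56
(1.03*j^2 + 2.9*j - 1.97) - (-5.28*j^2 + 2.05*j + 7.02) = 6.31*j^2 + 0.85*j - 8.99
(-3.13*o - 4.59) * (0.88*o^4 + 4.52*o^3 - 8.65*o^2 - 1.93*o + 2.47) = -2.7544*o^5 - 18.1868*o^4 + 6.3277*o^3 + 45.7444*o^2 + 1.1276*o - 11.3373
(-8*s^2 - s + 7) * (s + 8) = -8*s^3 - 65*s^2 - s + 56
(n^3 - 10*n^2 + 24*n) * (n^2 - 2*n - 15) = n^5 - 12*n^4 + 29*n^3 + 102*n^2 - 360*n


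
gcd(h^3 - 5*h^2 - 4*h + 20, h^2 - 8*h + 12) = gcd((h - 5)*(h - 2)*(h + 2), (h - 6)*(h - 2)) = h - 2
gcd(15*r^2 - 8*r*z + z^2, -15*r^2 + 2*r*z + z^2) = -3*r + z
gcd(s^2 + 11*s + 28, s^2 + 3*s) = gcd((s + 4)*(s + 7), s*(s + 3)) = 1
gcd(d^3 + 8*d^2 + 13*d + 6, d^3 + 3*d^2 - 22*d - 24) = d^2 + 7*d + 6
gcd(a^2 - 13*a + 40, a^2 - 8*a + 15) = a - 5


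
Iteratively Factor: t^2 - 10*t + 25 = (t - 5)*(t - 5)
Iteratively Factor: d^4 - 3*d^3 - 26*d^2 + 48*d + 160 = (d - 5)*(d^3 + 2*d^2 - 16*d - 32) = (d - 5)*(d + 4)*(d^2 - 2*d - 8) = (d - 5)*(d - 4)*(d + 4)*(d + 2)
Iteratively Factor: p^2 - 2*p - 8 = (p - 4)*(p + 2)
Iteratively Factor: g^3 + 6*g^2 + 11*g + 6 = (g + 2)*(g^2 + 4*g + 3) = (g + 1)*(g + 2)*(g + 3)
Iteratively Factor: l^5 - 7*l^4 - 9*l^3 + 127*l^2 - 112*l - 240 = (l + 4)*(l^4 - 11*l^3 + 35*l^2 - 13*l - 60) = (l - 5)*(l + 4)*(l^3 - 6*l^2 + 5*l + 12) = (l - 5)*(l - 3)*(l + 4)*(l^2 - 3*l - 4) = (l - 5)*(l - 3)*(l + 1)*(l + 4)*(l - 4)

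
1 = 1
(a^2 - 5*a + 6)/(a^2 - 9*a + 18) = (a - 2)/(a - 6)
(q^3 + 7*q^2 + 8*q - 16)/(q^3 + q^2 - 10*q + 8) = (q + 4)/(q - 2)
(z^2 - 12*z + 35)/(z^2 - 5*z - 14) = (z - 5)/(z + 2)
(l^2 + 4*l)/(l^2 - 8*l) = (l + 4)/(l - 8)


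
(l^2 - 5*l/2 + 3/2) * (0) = 0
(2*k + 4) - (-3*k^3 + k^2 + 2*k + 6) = 3*k^3 - k^2 - 2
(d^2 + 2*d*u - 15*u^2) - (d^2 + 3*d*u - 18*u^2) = -d*u + 3*u^2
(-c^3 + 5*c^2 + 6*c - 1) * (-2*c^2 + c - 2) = 2*c^5 - 11*c^4 - 5*c^3 - 2*c^2 - 13*c + 2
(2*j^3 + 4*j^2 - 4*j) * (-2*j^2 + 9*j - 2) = -4*j^5 + 10*j^4 + 40*j^3 - 44*j^2 + 8*j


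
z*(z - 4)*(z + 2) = z^3 - 2*z^2 - 8*z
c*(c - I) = c^2 - I*c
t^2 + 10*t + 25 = (t + 5)^2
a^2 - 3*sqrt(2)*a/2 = a*(a - 3*sqrt(2)/2)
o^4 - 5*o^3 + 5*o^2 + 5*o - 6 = (o - 3)*(o - 2)*(o - 1)*(o + 1)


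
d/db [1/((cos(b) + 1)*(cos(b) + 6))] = (2*cos(b) + 7)*sin(b)/((cos(b) + 1)^2*(cos(b) + 6)^2)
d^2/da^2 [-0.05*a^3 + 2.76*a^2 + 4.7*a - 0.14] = 5.52 - 0.3*a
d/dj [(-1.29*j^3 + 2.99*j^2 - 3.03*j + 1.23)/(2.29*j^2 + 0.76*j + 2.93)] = (-2.9541*j^4 - 1.9608*j^3 - 2.128*j^2 + 11.888*j - 9.8127)/(5.2441*j^4 + 3.4808*j^3 + 13.997*j^2 + 4.4536*j + 8.5849)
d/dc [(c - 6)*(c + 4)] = 2*c - 2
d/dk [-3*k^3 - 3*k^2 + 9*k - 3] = -9*k^2 - 6*k + 9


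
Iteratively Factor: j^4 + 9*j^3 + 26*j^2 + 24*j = (j + 3)*(j^3 + 6*j^2 + 8*j) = j*(j + 3)*(j^2 + 6*j + 8) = j*(j + 2)*(j + 3)*(j + 4)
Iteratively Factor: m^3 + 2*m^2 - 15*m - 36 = (m - 4)*(m^2 + 6*m + 9) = (m - 4)*(m + 3)*(m + 3)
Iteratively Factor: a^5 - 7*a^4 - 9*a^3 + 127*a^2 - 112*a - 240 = (a - 3)*(a^4 - 4*a^3 - 21*a^2 + 64*a + 80) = (a - 4)*(a - 3)*(a^3 - 21*a - 20) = (a - 5)*(a - 4)*(a - 3)*(a^2 + 5*a + 4) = (a - 5)*(a - 4)*(a - 3)*(a + 4)*(a + 1)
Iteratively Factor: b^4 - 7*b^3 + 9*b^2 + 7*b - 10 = (b - 2)*(b^3 - 5*b^2 - b + 5) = (b - 5)*(b - 2)*(b^2 - 1) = (b - 5)*(b - 2)*(b + 1)*(b - 1)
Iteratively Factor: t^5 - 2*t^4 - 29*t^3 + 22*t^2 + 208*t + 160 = (t + 1)*(t^4 - 3*t^3 - 26*t^2 + 48*t + 160) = (t - 5)*(t + 1)*(t^3 + 2*t^2 - 16*t - 32) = (t - 5)*(t + 1)*(t + 2)*(t^2 - 16) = (t - 5)*(t - 4)*(t + 1)*(t + 2)*(t + 4)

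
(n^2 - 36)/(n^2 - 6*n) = (n + 6)/n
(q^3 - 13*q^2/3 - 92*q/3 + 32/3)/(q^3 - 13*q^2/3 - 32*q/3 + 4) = (q^2 - 4*q - 32)/(q^2 - 4*q - 12)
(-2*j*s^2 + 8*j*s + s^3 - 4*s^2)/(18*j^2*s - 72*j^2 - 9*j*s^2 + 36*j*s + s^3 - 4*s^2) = s*(-2*j + s)/(18*j^2 - 9*j*s + s^2)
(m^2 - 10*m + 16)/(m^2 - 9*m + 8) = (m - 2)/(m - 1)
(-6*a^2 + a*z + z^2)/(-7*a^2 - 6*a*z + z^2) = (6*a^2 - a*z - z^2)/(7*a^2 + 6*a*z - z^2)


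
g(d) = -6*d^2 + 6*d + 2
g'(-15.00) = 186.00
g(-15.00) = -1438.00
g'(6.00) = -66.00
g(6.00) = -178.00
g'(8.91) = -100.92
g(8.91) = -420.87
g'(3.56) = -36.72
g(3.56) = -52.68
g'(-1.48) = 23.76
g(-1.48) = -20.02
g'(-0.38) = 10.56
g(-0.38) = -1.15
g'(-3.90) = 52.80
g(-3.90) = -112.66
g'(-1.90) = 28.80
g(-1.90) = -31.06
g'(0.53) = -0.36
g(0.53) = 3.49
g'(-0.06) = 6.72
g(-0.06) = 1.62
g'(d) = 6 - 12*d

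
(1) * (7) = 7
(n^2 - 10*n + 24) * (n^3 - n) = n^5 - 10*n^4 + 23*n^3 + 10*n^2 - 24*n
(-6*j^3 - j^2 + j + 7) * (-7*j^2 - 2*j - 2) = 42*j^5 + 19*j^4 + 7*j^3 - 49*j^2 - 16*j - 14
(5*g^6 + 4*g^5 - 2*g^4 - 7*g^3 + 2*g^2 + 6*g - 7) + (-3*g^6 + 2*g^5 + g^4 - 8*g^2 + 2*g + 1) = 2*g^6 + 6*g^5 - g^4 - 7*g^3 - 6*g^2 + 8*g - 6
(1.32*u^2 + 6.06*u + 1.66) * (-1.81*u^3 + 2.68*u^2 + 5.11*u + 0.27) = -2.3892*u^5 - 7.431*u^4 + 19.9814*u^3 + 35.7718*u^2 + 10.1188*u + 0.4482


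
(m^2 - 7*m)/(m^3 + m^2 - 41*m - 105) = m/(m^2 + 8*m + 15)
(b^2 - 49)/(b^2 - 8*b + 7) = (b + 7)/(b - 1)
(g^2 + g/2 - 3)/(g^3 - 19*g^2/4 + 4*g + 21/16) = 8*(g + 2)/(8*g^2 - 26*g - 7)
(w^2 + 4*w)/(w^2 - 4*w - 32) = w/(w - 8)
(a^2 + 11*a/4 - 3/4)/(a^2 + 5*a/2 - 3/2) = (4*a - 1)/(2*(2*a - 1))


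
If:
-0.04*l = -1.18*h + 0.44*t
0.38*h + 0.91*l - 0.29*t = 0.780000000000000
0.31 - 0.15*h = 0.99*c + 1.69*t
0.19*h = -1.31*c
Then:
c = -0.01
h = 0.10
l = 0.87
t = 0.18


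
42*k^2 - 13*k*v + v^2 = (-7*k + v)*(-6*k + v)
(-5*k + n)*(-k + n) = 5*k^2 - 6*k*n + n^2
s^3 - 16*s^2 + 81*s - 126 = (s - 7)*(s - 6)*(s - 3)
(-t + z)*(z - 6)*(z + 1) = -t*z^2 + 5*t*z + 6*t + z^3 - 5*z^2 - 6*z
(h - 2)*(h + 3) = h^2 + h - 6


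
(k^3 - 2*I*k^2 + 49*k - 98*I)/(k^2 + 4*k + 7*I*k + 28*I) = (k^2 - 9*I*k - 14)/(k + 4)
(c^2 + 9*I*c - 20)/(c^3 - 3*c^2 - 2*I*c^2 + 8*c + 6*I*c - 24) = (c^2 + 9*I*c - 20)/(c^3 + c^2*(-3 - 2*I) + c*(8 + 6*I) - 24)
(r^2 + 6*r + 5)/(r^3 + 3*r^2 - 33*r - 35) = (r + 5)/(r^2 + 2*r - 35)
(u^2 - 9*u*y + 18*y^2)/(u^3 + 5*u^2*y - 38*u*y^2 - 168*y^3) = (u - 3*y)/(u^2 + 11*u*y + 28*y^2)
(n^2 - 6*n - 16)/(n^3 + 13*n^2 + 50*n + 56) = (n - 8)/(n^2 + 11*n + 28)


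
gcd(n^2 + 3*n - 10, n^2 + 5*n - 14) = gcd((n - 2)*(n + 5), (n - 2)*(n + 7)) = n - 2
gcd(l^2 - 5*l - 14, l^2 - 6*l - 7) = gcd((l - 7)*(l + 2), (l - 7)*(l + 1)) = l - 7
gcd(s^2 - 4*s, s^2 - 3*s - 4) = s - 4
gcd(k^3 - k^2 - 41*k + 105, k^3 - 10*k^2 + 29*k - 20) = k - 5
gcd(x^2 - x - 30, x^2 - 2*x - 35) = x + 5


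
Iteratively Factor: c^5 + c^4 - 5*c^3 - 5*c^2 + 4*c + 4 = (c + 1)*(c^4 - 5*c^2 + 4) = (c - 1)*(c + 1)*(c^3 + c^2 - 4*c - 4) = (c - 2)*(c - 1)*(c + 1)*(c^2 + 3*c + 2) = (c - 2)*(c - 1)*(c + 1)*(c + 2)*(c + 1)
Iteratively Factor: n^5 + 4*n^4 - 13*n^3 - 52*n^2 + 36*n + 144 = (n + 2)*(n^4 + 2*n^3 - 17*n^2 - 18*n + 72) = (n + 2)*(n + 4)*(n^3 - 2*n^2 - 9*n + 18) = (n + 2)*(n + 3)*(n + 4)*(n^2 - 5*n + 6) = (n - 3)*(n + 2)*(n + 3)*(n + 4)*(n - 2)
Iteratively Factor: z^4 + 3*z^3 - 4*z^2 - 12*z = (z)*(z^3 + 3*z^2 - 4*z - 12) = z*(z + 2)*(z^2 + z - 6) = z*(z + 2)*(z + 3)*(z - 2)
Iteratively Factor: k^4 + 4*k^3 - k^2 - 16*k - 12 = (k + 2)*(k^3 + 2*k^2 - 5*k - 6) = (k + 2)*(k + 3)*(k^2 - k - 2) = (k + 1)*(k + 2)*(k + 3)*(k - 2)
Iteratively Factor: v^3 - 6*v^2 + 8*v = (v - 2)*(v^2 - 4*v) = v*(v - 2)*(v - 4)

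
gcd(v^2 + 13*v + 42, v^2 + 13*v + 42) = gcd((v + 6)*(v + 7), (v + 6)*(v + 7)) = v^2 + 13*v + 42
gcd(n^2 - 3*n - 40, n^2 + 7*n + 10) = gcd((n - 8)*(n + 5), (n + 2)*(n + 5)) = n + 5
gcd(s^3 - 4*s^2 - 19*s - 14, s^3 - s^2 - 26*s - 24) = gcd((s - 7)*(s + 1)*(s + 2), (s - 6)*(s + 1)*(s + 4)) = s + 1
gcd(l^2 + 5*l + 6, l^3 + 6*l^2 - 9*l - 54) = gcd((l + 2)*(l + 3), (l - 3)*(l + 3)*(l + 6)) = l + 3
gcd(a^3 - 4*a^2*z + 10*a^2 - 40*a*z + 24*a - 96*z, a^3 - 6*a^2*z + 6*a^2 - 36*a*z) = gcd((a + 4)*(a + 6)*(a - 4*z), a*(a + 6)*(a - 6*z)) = a + 6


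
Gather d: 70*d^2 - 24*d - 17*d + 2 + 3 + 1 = 70*d^2 - 41*d + 6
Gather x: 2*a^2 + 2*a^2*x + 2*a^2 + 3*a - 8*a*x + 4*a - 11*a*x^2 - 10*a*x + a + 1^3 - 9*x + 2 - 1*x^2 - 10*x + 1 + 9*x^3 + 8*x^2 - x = 4*a^2 + 8*a + 9*x^3 + x^2*(7 - 11*a) + x*(2*a^2 - 18*a - 20) + 4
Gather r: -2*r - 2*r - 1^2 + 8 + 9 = 16 - 4*r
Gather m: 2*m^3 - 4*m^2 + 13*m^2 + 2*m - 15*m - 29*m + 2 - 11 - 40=2*m^3 + 9*m^2 - 42*m - 49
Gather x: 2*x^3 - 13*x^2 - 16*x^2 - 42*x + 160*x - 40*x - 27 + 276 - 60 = 2*x^3 - 29*x^2 + 78*x + 189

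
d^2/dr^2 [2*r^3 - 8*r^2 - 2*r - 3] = 12*r - 16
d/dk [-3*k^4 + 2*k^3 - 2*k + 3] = -12*k^3 + 6*k^2 - 2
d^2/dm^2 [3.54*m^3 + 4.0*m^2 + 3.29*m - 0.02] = 21.24*m + 8.0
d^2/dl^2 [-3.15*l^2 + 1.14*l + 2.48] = -6.30000000000000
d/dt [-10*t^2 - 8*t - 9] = -20*t - 8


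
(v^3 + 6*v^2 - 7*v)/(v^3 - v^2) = (v + 7)/v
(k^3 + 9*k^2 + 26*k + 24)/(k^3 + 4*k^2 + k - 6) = (k + 4)/(k - 1)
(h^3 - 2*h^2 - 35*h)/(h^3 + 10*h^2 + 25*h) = (h - 7)/(h + 5)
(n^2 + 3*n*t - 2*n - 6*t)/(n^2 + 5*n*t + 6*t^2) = (n - 2)/(n + 2*t)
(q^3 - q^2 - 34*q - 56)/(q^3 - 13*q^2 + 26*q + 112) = (q + 4)/(q - 8)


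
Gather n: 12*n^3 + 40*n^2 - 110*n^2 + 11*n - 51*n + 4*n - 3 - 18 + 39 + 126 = 12*n^3 - 70*n^2 - 36*n + 144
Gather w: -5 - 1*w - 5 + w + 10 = 0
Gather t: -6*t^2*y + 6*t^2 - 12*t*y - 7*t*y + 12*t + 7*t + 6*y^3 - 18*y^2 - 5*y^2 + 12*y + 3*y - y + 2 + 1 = t^2*(6 - 6*y) + t*(19 - 19*y) + 6*y^3 - 23*y^2 + 14*y + 3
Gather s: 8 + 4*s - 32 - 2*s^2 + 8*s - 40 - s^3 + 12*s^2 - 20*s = -s^3 + 10*s^2 - 8*s - 64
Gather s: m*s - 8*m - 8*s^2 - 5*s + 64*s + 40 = -8*m - 8*s^2 + s*(m + 59) + 40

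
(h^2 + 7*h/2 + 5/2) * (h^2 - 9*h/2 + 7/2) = h^4 - h^3 - 39*h^2/4 + h + 35/4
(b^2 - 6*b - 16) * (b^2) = b^4 - 6*b^3 - 16*b^2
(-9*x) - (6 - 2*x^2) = 2*x^2 - 9*x - 6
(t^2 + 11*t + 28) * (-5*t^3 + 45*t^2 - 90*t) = -5*t^5 - 10*t^4 + 265*t^3 + 270*t^2 - 2520*t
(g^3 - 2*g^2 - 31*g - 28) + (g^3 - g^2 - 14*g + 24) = 2*g^3 - 3*g^2 - 45*g - 4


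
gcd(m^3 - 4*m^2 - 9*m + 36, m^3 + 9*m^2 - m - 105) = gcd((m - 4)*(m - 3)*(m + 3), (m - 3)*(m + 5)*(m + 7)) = m - 3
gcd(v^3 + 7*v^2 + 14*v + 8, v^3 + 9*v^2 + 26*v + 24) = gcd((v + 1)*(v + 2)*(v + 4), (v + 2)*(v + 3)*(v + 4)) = v^2 + 6*v + 8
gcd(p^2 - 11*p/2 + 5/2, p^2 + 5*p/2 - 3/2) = p - 1/2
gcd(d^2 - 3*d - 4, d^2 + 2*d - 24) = d - 4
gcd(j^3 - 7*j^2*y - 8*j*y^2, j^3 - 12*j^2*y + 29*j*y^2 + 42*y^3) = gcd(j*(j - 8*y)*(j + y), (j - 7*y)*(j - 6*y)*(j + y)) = j + y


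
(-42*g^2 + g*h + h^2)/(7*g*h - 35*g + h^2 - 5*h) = (-6*g + h)/(h - 5)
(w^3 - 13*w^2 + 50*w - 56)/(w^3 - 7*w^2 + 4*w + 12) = (w^2 - 11*w + 28)/(w^2 - 5*w - 6)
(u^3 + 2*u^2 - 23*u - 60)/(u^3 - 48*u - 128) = (u^2 - 2*u - 15)/(u^2 - 4*u - 32)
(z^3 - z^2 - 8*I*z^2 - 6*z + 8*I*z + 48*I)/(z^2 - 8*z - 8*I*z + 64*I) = (z^2 - z - 6)/(z - 8)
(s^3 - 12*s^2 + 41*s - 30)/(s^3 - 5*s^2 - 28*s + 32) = (s^2 - 11*s + 30)/(s^2 - 4*s - 32)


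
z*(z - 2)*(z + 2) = z^3 - 4*z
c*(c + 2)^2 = c^3 + 4*c^2 + 4*c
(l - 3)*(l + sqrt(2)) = l^2 - 3*l + sqrt(2)*l - 3*sqrt(2)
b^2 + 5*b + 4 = (b + 1)*(b + 4)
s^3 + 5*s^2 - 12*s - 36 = (s - 3)*(s + 2)*(s + 6)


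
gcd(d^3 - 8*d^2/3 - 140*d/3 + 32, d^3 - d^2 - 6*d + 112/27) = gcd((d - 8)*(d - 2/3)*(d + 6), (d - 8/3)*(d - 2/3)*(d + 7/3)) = d - 2/3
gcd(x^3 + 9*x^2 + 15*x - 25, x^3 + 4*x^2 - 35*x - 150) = x^2 + 10*x + 25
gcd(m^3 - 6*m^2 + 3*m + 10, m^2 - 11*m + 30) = m - 5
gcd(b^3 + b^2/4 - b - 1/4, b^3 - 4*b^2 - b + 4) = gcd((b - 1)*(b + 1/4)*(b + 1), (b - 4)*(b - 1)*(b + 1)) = b^2 - 1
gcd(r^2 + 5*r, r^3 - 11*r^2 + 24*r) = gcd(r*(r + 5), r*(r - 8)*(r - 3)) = r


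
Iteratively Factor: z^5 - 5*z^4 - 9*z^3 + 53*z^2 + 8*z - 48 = (z - 1)*(z^4 - 4*z^3 - 13*z^2 + 40*z + 48) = (z - 1)*(z + 3)*(z^3 - 7*z^2 + 8*z + 16) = (z - 1)*(z + 1)*(z + 3)*(z^2 - 8*z + 16) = (z - 4)*(z - 1)*(z + 1)*(z + 3)*(z - 4)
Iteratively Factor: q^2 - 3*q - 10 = (q + 2)*(q - 5)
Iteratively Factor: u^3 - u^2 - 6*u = (u)*(u^2 - u - 6) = u*(u + 2)*(u - 3)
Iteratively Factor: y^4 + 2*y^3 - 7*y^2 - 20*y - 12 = (y + 1)*(y^3 + y^2 - 8*y - 12) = (y + 1)*(y + 2)*(y^2 - y - 6) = (y - 3)*(y + 1)*(y + 2)*(y + 2)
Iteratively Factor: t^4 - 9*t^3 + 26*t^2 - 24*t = (t)*(t^3 - 9*t^2 + 26*t - 24) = t*(t - 4)*(t^2 - 5*t + 6) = t*(t - 4)*(t - 3)*(t - 2)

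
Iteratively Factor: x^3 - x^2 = (x)*(x^2 - x) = x^2*(x - 1)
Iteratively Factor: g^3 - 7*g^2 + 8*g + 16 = (g - 4)*(g^2 - 3*g - 4) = (g - 4)^2*(g + 1)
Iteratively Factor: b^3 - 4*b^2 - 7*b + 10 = (b + 2)*(b^2 - 6*b + 5) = (b - 1)*(b + 2)*(b - 5)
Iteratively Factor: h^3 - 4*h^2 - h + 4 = (h - 4)*(h^2 - 1) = (h - 4)*(h - 1)*(h + 1)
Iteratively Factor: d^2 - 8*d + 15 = (d - 3)*(d - 5)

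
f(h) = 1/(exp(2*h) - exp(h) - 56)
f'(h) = (-2*exp(2*h) + exp(h))/(exp(2*h) - exp(h) - 56)^2 = (1 - 2*exp(h))*exp(h)/(-exp(2*h) + exp(h) + 56)^2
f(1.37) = -0.02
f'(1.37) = -0.01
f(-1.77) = -0.02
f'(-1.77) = 0.00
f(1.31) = -0.02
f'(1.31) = -0.01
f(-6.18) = -0.02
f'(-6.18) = 0.00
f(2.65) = 0.01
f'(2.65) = -0.02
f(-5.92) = -0.02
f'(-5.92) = 0.00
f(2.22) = 0.05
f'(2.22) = -0.42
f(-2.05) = -0.02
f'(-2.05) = 0.00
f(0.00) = -0.02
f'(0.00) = 0.00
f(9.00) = 0.00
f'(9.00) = 0.00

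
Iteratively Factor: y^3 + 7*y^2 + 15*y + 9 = (y + 3)*(y^2 + 4*y + 3) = (y + 1)*(y + 3)*(y + 3)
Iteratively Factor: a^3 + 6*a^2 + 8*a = (a + 2)*(a^2 + 4*a) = (a + 2)*(a + 4)*(a)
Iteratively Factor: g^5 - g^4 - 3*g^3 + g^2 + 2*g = (g - 2)*(g^4 + g^3 - g^2 - g) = (g - 2)*(g + 1)*(g^3 - g) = (g - 2)*(g + 1)^2*(g^2 - g) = g*(g - 2)*(g + 1)^2*(g - 1)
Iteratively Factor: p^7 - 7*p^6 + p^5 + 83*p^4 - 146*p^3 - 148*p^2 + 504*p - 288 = (p - 4)*(p^6 - 3*p^5 - 11*p^4 + 39*p^3 + 10*p^2 - 108*p + 72) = (p - 4)*(p - 3)*(p^5 - 11*p^3 + 6*p^2 + 28*p - 24) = (p - 4)*(p - 3)*(p + 2)*(p^4 - 2*p^3 - 7*p^2 + 20*p - 12) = (p - 4)*(p - 3)*(p + 2)*(p + 3)*(p^3 - 5*p^2 + 8*p - 4) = (p - 4)*(p - 3)*(p - 1)*(p + 2)*(p + 3)*(p^2 - 4*p + 4) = (p - 4)*(p - 3)*(p - 2)*(p - 1)*(p + 2)*(p + 3)*(p - 2)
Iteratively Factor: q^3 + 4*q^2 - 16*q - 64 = (q + 4)*(q^2 - 16) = (q + 4)^2*(q - 4)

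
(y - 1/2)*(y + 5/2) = y^2 + 2*y - 5/4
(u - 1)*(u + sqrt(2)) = u^2 - u + sqrt(2)*u - sqrt(2)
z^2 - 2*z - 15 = (z - 5)*(z + 3)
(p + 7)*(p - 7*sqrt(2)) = p^2 - 7*sqrt(2)*p + 7*p - 49*sqrt(2)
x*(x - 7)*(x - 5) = x^3 - 12*x^2 + 35*x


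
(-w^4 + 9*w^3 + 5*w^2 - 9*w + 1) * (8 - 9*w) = 9*w^5 - 89*w^4 + 27*w^3 + 121*w^2 - 81*w + 8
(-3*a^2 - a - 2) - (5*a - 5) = -3*a^2 - 6*a + 3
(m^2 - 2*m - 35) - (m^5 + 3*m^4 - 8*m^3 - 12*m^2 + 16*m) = -m^5 - 3*m^4 + 8*m^3 + 13*m^2 - 18*m - 35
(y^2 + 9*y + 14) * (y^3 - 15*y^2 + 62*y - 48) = y^5 - 6*y^4 - 59*y^3 + 300*y^2 + 436*y - 672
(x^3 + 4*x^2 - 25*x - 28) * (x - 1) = x^4 + 3*x^3 - 29*x^2 - 3*x + 28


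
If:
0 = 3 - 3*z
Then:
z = 1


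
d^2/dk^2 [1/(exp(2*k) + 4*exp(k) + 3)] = 4*(-(exp(k) + 1)*(exp(2*k) + 4*exp(k) + 3) + 2*(exp(k) + 2)^2*exp(k))*exp(k)/(exp(2*k) + 4*exp(k) + 3)^3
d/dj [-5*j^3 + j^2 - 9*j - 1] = -15*j^2 + 2*j - 9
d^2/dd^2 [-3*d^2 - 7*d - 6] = -6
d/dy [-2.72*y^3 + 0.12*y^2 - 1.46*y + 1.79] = -8.16*y^2 + 0.24*y - 1.46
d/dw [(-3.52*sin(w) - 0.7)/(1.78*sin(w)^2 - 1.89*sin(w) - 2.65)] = (6.2656*sin(w)^2 + 2.492*sin(w) + 8.005)*cos(w)/(3.1684*sin(w)^4 - 6.7284*sin(w)^3 - 5.8619*sin(w)^2 + 10.017*sin(w) + 7.0225)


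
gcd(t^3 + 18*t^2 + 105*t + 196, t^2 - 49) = t + 7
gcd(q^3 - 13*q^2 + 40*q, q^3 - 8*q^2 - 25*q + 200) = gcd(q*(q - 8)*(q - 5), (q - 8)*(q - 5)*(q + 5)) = q^2 - 13*q + 40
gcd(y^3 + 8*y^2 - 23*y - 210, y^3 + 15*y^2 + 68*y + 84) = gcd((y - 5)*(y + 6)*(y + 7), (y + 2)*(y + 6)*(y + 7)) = y^2 + 13*y + 42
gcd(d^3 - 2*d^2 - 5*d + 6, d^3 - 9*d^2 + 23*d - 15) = d^2 - 4*d + 3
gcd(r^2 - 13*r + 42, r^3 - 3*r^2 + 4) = 1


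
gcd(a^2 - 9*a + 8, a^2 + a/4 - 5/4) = a - 1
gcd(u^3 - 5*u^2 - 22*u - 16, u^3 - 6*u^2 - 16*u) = u^2 - 6*u - 16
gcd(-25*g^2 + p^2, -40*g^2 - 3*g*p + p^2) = 5*g + p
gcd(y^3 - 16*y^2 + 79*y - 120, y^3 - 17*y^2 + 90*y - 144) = y^2 - 11*y + 24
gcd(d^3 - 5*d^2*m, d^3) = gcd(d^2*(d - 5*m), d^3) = d^2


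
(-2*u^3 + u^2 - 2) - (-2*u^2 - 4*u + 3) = -2*u^3 + 3*u^2 + 4*u - 5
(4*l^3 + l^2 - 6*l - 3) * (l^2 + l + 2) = 4*l^5 + 5*l^4 + 3*l^3 - 7*l^2 - 15*l - 6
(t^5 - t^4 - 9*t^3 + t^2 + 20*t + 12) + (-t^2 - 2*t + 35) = t^5 - t^4 - 9*t^3 + 18*t + 47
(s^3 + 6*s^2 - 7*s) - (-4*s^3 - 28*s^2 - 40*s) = 5*s^3 + 34*s^2 + 33*s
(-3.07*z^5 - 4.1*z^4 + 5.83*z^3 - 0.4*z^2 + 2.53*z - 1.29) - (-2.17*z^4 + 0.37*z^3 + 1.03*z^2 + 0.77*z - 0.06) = -3.07*z^5 - 1.93*z^4 + 5.46*z^3 - 1.43*z^2 + 1.76*z - 1.23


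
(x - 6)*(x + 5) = x^2 - x - 30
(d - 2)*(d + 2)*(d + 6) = d^3 + 6*d^2 - 4*d - 24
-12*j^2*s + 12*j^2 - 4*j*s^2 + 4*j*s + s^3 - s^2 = (-6*j + s)*(2*j + s)*(s - 1)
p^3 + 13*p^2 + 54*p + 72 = (p + 3)*(p + 4)*(p + 6)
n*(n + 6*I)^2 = n^3 + 12*I*n^2 - 36*n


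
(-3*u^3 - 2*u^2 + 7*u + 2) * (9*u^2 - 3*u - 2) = -27*u^5 - 9*u^4 + 75*u^3 + u^2 - 20*u - 4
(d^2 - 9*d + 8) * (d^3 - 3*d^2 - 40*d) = d^5 - 12*d^4 - 5*d^3 + 336*d^2 - 320*d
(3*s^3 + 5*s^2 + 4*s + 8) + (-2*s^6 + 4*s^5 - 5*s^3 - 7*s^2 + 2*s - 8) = -2*s^6 + 4*s^5 - 2*s^3 - 2*s^2 + 6*s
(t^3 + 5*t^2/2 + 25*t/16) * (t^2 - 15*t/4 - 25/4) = t^5 - 5*t^4/4 - 225*t^3/16 - 1375*t^2/64 - 625*t/64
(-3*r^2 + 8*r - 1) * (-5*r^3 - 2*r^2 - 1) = 15*r^5 - 34*r^4 - 11*r^3 + 5*r^2 - 8*r + 1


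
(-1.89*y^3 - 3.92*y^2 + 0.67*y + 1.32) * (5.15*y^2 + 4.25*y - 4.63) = -9.7335*y^5 - 28.2205*y^4 - 4.4588*y^3 + 27.7951*y^2 + 2.5079*y - 6.1116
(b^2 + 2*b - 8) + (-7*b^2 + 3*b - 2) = -6*b^2 + 5*b - 10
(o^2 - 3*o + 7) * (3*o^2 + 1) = 3*o^4 - 9*o^3 + 22*o^2 - 3*o + 7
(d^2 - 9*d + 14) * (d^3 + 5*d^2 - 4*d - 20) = d^5 - 4*d^4 - 35*d^3 + 86*d^2 + 124*d - 280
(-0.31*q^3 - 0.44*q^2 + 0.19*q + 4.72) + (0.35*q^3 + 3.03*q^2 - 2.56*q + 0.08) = 0.04*q^3 + 2.59*q^2 - 2.37*q + 4.8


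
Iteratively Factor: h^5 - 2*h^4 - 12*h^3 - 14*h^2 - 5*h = (h + 1)*(h^4 - 3*h^3 - 9*h^2 - 5*h) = (h - 5)*(h + 1)*(h^3 + 2*h^2 + h) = h*(h - 5)*(h + 1)*(h^2 + 2*h + 1) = h*(h - 5)*(h + 1)^2*(h + 1)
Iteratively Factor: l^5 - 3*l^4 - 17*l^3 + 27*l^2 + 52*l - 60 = (l - 5)*(l^4 + 2*l^3 - 7*l^2 - 8*l + 12) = (l - 5)*(l - 1)*(l^3 + 3*l^2 - 4*l - 12) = (l - 5)*(l - 2)*(l - 1)*(l^2 + 5*l + 6) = (l - 5)*(l - 2)*(l - 1)*(l + 2)*(l + 3)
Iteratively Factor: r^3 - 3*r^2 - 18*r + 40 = (r - 5)*(r^2 + 2*r - 8) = (r - 5)*(r - 2)*(r + 4)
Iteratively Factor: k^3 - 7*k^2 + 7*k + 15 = (k - 3)*(k^2 - 4*k - 5) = (k - 3)*(k + 1)*(k - 5)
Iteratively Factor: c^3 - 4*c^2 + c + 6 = (c + 1)*(c^2 - 5*c + 6) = (c - 2)*(c + 1)*(c - 3)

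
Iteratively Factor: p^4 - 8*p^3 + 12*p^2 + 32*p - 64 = (p - 4)*(p^3 - 4*p^2 - 4*p + 16) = (p - 4)*(p - 2)*(p^2 - 2*p - 8) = (p - 4)^2*(p - 2)*(p + 2)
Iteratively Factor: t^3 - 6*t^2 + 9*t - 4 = (t - 1)*(t^2 - 5*t + 4) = (t - 4)*(t - 1)*(t - 1)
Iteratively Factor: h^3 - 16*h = (h + 4)*(h^2 - 4*h) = (h - 4)*(h + 4)*(h)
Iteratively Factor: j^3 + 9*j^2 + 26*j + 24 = (j + 3)*(j^2 + 6*j + 8) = (j + 2)*(j + 3)*(j + 4)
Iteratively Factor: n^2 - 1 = (n + 1)*(n - 1)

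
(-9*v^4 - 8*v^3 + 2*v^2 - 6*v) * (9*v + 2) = -81*v^5 - 90*v^4 + 2*v^3 - 50*v^2 - 12*v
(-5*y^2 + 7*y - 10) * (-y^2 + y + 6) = 5*y^4 - 12*y^3 - 13*y^2 + 32*y - 60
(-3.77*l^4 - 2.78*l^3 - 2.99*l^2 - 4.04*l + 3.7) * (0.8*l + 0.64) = -3.016*l^5 - 4.6368*l^4 - 4.1712*l^3 - 5.1456*l^2 + 0.374400000000001*l + 2.368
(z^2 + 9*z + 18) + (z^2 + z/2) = 2*z^2 + 19*z/2 + 18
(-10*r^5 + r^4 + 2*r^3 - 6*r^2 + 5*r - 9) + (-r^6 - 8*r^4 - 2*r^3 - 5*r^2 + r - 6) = -r^6 - 10*r^5 - 7*r^4 - 11*r^2 + 6*r - 15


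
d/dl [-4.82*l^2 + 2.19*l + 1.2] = 2.19 - 9.64*l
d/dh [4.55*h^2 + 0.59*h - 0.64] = 9.1*h + 0.59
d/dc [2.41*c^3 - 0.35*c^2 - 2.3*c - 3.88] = 7.23*c^2 - 0.7*c - 2.3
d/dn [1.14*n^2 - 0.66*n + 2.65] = 2.28*n - 0.66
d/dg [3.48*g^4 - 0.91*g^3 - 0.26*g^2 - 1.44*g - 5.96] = 13.92*g^3 - 2.73*g^2 - 0.52*g - 1.44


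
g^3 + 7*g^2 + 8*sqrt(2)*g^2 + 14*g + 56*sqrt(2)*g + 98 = (g + 7)*(g + sqrt(2))*(g + 7*sqrt(2))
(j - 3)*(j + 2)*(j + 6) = j^3 + 5*j^2 - 12*j - 36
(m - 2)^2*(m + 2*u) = m^3 + 2*m^2*u - 4*m^2 - 8*m*u + 4*m + 8*u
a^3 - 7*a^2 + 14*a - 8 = (a - 4)*(a - 2)*(a - 1)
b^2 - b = b*(b - 1)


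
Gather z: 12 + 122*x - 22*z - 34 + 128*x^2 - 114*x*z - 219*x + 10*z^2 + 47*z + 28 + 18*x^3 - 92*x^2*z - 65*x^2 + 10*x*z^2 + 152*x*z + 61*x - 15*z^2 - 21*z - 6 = 18*x^3 + 63*x^2 - 36*x + z^2*(10*x - 5) + z*(-92*x^2 + 38*x + 4)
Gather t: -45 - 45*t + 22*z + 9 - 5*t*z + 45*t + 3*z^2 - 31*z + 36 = -5*t*z + 3*z^2 - 9*z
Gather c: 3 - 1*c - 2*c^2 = -2*c^2 - c + 3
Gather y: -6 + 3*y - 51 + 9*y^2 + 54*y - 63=9*y^2 + 57*y - 120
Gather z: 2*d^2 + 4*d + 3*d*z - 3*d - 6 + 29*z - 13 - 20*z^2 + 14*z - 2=2*d^2 + d - 20*z^2 + z*(3*d + 43) - 21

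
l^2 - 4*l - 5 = (l - 5)*(l + 1)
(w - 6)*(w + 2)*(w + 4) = w^3 - 28*w - 48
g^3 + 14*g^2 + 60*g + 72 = (g + 2)*(g + 6)^2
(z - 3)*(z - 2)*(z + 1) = z^3 - 4*z^2 + z + 6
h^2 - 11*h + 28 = (h - 7)*(h - 4)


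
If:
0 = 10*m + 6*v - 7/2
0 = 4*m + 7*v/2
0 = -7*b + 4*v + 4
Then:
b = -12/77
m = 49/44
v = -14/11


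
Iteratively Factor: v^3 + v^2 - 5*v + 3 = (v - 1)*(v^2 + 2*v - 3) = (v - 1)^2*(v + 3)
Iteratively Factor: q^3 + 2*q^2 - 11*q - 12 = (q + 4)*(q^2 - 2*q - 3) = (q - 3)*(q + 4)*(q + 1)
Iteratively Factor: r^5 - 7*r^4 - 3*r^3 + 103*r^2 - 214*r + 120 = (r - 3)*(r^4 - 4*r^3 - 15*r^2 + 58*r - 40) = (r - 3)*(r - 1)*(r^3 - 3*r^2 - 18*r + 40) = (r - 3)*(r - 1)*(r + 4)*(r^2 - 7*r + 10) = (r - 5)*(r - 3)*(r - 1)*(r + 4)*(r - 2)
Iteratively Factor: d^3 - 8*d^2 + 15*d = (d)*(d^2 - 8*d + 15) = d*(d - 3)*(d - 5)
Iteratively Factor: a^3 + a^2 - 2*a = (a)*(a^2 + a - 2) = a*(a + 2)*(a - 1)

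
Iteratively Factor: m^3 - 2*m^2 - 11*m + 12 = (m - 1)*(m^2 - m - 12) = (m - 4)*(m - 1)*(m + 3)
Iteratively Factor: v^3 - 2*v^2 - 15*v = (v)*(v^2 - 2*v - 15) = v*(v - 5)*(v + 3)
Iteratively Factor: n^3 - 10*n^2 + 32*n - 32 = (n - 2)*(n^2 - 8*n + 16) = (n - 4)*(n - 2)*(n - 4)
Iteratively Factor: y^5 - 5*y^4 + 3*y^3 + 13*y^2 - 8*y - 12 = (y - 3)*(y^4 - 2*y^3 - 3*y^2 + 4*y + 4) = (y - 3)*(y + 1)*(y^3 - 3*y^2 + 4) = (y - 3)*(y - 2)*(y + 1)*(y^2 - y - 2) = (y - 3)*(y - 2)^2*(y + 1)*(y + 1)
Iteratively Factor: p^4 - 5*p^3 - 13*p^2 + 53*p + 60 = (p + 3)*(p^3 - 8*p^2 + 11*p + 20) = (p - 5)*(p + 3)*(p^2 - 3*p - 4) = (p - 5)*(p + 1)*(p + 3)*(p - 4)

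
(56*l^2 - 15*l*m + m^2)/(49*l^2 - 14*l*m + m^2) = (8*l - m)/(7*l - m)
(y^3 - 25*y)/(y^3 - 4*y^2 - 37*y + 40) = y*(y - 5)/(y^2 - 9*y + 8)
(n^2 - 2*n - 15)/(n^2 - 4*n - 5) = (n + 3)/(n + 1)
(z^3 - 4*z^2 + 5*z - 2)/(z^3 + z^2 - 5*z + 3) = (z - 2)/(z + 3)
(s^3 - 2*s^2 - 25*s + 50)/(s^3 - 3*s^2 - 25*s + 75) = (s - 2)/(s - 3)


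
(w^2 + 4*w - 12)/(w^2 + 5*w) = (w^2 + 4*w - 12)/(w*(w + 5))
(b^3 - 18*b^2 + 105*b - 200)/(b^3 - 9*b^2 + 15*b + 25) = (b - 8)/(b + 1)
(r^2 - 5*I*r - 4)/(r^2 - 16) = (r^2 - 5*I*r - 4)/(r^2 - 16)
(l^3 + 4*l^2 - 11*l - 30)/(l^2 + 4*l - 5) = (l^2 - l - 6)/(l - 1)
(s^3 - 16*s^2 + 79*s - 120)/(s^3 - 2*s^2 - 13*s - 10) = (s^2 - 11*s + 24)/(s^2 + 3*s + 2)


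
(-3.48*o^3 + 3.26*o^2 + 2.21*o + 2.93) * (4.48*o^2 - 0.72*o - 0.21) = -15.5904*o^5 + 17.1104*o^4 + 8.2844*o^3 + 10.8506*o^2 - 2.5737*o - 0.6153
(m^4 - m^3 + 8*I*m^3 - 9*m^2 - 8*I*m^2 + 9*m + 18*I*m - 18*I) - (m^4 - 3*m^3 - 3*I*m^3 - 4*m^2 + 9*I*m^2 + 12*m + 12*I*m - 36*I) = 2*m^3 + 11*I*m^3 - 5*m^2 - 17*I*m^2 - 3*m + 6*I*m + 18*I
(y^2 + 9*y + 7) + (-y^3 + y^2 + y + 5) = -y^3 + 2*y^2 + 10*y + 12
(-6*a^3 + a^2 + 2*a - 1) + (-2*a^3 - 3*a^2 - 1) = -8*a^3 - 2*a^2 + 2*a - 2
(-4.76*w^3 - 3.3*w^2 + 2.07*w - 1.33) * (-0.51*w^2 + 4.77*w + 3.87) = 2.4276*w^5 - 21.0222*w^4 - 35.2179*w^3 - 2.2188*w^2 + 1.6668*w - 5.1471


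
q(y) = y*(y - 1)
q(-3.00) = 12.00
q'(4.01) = 7.02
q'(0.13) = -0.74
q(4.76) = 17.90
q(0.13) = -0.11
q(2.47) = 3.63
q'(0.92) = 0.84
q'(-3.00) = -7.00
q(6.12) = 31.33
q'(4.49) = 7.98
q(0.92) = -0.07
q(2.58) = 4.08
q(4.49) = 15.67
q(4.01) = 12.07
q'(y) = 2*y - 1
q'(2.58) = 4.16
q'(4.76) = 8.52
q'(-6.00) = -13.00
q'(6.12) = 11.24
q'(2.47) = 3.94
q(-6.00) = 42.00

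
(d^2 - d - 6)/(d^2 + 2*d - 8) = (d^2 - d - 6)/(d^2 + 2*d - 8)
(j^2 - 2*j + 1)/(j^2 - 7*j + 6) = (j - 1)/(j - 6)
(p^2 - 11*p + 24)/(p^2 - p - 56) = (p - 3)/(p + 7)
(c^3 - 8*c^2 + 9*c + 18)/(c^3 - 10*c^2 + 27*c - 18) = (c + 1)/(c - 1)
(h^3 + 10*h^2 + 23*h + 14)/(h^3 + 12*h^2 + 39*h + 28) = (h + 2)/(h + 4)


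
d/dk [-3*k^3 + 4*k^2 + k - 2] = -9*k^2 + 8*k + 1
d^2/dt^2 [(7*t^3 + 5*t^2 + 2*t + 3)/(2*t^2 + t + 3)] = 2*(-37*t^3 + 9*t^2 + 171*t + 24)/(8*t^6 + 12*t^5 + 42*t^4 + 37*t^3 + 63*t^2 + 27*t + 27)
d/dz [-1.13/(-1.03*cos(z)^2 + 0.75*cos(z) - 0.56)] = (2.3278*cos(z) - 0.8475)*sin(z)/(1.03*cos(z)^2 - 0.75*cos(z) + 0.56)^2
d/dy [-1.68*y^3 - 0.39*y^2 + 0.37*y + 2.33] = -5.04*y^2 - 0.78*y + 0.37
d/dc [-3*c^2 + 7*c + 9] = 7 - 6*c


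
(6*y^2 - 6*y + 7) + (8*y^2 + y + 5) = 14*y^2 - 5*y + 12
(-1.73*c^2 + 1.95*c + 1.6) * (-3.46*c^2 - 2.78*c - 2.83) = 5.9858*c^4 - 1.9376*c^3 - 6.0611*c^2 - 9.9665*c - 4.528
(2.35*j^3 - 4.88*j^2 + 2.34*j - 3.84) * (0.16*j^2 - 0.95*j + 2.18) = 0.376*j^5 - 3.0133*j^4 + 10.1334*j^3 - 13.4758*j^2 + 8.7492*j - 8.3712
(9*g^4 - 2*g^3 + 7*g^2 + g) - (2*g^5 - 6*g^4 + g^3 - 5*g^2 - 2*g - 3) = -2*g^5 + 15*g^4 - 3*g^3 + 12*g^2 + 3*g + 3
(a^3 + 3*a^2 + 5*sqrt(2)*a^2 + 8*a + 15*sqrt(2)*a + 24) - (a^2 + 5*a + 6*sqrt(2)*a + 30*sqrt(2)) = a^3 + 2*a^2 + 5*sqrt(2)*a^2 + 3*a + 9*sqrt(2)*a - 30*sqrt(2) + 24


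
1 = 1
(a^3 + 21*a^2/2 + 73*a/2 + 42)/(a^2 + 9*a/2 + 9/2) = (2*a^2 + 15*a + 28)/(2*a + 3)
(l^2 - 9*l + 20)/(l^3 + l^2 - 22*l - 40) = (l - 4)/(l^2 + 6*l + 8)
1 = 1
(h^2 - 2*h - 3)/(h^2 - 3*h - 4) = (h - 3)/(h - 4)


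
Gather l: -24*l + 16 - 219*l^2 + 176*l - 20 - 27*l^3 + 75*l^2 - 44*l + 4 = -27*l^3 - 144*l^2 + 108*l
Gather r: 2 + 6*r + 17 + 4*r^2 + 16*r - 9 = 4*r^2 + 22*r + 10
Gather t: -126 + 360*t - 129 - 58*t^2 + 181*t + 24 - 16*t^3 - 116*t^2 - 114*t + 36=-16*t^3 - 174*t^2 + 427*t - 195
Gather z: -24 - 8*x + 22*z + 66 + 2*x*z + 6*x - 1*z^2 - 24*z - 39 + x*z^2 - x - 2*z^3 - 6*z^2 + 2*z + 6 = 2*x*z - 3*x - 2*z^3 + z^2*(x - 7) + 9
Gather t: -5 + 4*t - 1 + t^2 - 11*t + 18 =t^2 - 7*t + 12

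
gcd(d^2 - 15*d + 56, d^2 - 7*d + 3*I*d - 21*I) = d - 7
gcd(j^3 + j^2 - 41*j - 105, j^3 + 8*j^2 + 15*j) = j^2 + 8*j + 15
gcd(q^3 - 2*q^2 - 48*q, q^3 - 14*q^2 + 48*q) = q^2 - 8*q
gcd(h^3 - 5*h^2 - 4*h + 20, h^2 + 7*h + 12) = 1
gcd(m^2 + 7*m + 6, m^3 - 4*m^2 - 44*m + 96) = m + 6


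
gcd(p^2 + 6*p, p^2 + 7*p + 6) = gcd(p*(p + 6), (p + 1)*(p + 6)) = p + 6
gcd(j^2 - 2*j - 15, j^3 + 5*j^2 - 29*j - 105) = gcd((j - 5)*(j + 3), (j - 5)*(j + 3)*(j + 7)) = j^2 - 2*j - 15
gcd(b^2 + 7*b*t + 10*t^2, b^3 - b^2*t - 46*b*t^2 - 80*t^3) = b^2 + 7*b*t + 10*t^2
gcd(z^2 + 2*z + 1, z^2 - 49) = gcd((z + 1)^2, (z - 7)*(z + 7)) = 1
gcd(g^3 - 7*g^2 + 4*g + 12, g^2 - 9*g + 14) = g - 2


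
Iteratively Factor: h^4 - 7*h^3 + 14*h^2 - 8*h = (h - 4)*(h^3 - 3*h^2 + 2*h) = (h - 4)*(h - 2)*(h^2 - h) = h*(h - 4)*(h - 2)*(h - 1)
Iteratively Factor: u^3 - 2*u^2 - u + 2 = (u - 2)*(u^2 - 1) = (u - 2)*(u + 1)*(u - 1)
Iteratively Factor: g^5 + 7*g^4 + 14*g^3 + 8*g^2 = (g + 4)*(g^4 + 3*g^3 + 2*g^2) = (g + 1)*(g + 4)*(g^3 + 2*g^2) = g*(g + 1)*(g + 4)*(g^2 + 2*g) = g^2*(g + 1)*(g + 4)*(g + 2)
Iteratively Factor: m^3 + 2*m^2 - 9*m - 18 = (m + 3)*(m^2 - m - 6) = (m + 2)*(m + 3)*(m - 3)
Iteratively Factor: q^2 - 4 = (q + 2)*(q - 2)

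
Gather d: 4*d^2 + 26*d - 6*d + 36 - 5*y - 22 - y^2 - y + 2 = 4*d^2 + 20*d - y^2 - 6*y + 16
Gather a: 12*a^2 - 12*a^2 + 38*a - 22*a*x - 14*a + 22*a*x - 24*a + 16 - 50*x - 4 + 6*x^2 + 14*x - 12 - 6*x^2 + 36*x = 0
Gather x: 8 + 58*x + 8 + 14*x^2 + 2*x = 14*x^2 + 60*x + 16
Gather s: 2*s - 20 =2*s - 20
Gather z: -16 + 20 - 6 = -2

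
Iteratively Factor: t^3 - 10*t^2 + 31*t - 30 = (t - 5)*(t^2 - 5*t + 6) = (t - 5)*(t - 2)*(t - 3)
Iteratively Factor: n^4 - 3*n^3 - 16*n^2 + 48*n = (n + 4)*(n^3 - 7*n^2 + 12*n) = n*(n + 4)*(n^2 - 7*n + 12) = n*(n - 3)*(n + 4)*(n - 4)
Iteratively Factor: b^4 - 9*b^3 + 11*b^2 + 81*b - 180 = (b - 3)*(b^3 - 6*b^2 - 7*b + 60) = (b - 4)*(b - 3)*(b^2 - 2*b - 15) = (b - 5)*(b - 4)*(b - 3)*(b + 3)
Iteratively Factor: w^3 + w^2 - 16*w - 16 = (w + 1)*(w^2 - 16) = (w - 4)*(w + 1)*(w + 4)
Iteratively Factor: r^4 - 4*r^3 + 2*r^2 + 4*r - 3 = (r + 1)*(r^3 - 5*r^2 + 7*r - 3) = (r - 3)*(r + 1)*(r^2 - 2*r + 1) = (r - 3)*(r - 1)*(r + 1)*(r - 1)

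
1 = 1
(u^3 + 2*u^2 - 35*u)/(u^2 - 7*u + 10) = u*(u + 7)/(u - 2)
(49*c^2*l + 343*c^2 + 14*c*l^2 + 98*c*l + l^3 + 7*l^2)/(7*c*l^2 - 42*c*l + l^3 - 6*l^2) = (7*c*l + 49*c + l^2 + 7*l)/(l*(l - 6))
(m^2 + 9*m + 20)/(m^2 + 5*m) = (m + 4)/m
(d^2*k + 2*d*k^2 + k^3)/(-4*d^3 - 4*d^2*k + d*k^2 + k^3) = k*(-d - k)/(4*d^2 - k^2)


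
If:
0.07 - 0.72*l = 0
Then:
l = 0.10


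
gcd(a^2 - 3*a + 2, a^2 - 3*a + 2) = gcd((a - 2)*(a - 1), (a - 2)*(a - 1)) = a^2 - 3*a + 2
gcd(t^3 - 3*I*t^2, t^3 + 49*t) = t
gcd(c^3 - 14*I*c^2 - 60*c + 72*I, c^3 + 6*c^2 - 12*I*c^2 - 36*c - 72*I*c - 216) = c^2 - 12*I*c - 36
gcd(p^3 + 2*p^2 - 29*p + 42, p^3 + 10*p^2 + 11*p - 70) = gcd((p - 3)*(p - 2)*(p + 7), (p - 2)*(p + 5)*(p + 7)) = p^2 + 5*p - 14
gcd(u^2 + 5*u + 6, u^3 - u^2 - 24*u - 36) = u^2 + 5*u + 6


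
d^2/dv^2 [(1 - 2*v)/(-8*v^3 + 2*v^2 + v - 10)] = 2*((2*v - 1)*(-24*v^2 + 4*v + 1)^2 + 2*(-24*v^2 + 4*v - (2*v - 1)*(12*v - 1) + 1)*(8*v^3 - 2*v^2 - v + 10))/(8*v^3 - 2*v^2 - v + 10)^3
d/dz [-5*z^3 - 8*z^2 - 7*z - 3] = -15*z^2 - 16*z - 7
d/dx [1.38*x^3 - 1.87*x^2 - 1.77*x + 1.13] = 4.14*x^2 - 3.74*x - 1.77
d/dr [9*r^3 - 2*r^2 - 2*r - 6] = 27*r^2 - 4*r - 2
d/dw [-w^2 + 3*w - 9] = 3 - 2*w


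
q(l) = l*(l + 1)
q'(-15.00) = -29.00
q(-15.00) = 210.00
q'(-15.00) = -29.00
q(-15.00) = 210.00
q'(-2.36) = -3.72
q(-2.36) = 3.21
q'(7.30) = 15.60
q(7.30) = 60.59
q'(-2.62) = -4.24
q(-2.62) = 4.24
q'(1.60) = 4.20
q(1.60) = 4.16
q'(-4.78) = -8.56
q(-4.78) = 18.07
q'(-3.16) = -5.32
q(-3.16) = 6.83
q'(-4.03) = -7.06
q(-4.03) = 12.21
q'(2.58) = 6.16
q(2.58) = 9.24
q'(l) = 2*l + 1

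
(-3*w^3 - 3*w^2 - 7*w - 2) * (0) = 0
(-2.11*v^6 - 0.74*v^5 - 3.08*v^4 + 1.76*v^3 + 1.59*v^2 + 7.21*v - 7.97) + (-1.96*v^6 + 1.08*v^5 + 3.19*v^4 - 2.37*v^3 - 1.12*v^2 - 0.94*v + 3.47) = -4.07*v^6 + 0.34*v^5 + 0.11*v^4 - 0.61*v^3 + 0.47*v^2 + 6.27*v - 4.5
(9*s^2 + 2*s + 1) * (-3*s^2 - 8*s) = -27*s^4 - 78*s^3 - 19*s^2 - 8*s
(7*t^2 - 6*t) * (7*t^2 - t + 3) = 49*t^4 - 49*t^3 + 27*t^2 - 18*t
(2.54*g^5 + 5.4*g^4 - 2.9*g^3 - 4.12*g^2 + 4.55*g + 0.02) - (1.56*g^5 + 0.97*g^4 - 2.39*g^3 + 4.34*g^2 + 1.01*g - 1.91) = 0.98*g^5 + 4.43*g^4 - 0.51*g^3 - 8.46*g^2 + 3.54*g + 1.93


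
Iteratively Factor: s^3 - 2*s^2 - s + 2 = (s - 1)*(s^2 - s - 2) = (s - 1)*(s + 1)*(s - 2)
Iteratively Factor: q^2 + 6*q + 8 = (q + 4)*(q + 2)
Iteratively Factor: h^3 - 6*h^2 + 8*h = (h - 4)*(h^2 - 2*h) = h*(h - 4)*(h - 2)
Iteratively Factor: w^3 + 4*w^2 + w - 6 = (w + 3)*(w^2 + w - 2) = (w - 1)*(w + 3)*(w + 2)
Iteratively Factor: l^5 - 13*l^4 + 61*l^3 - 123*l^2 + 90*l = (l - 3)*(l^4 - 10*l^3 + 31*l^2 - 30*l) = (l - 3)^2*(l^3 - 7*l^2 + 10*l) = (l - 5)*(l - 3)^2*(l^2 - 2*l) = (l - 5)*(l - 3)^2*(l - 2)*(l)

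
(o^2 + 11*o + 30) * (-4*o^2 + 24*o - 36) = -4*o^4 - 20*o^3 + 108*o^2 + 324*o - 1080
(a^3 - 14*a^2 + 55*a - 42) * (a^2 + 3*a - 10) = a^5 - 11*a^4 + 3*a^3 + 263*a^2 - 676*a + 420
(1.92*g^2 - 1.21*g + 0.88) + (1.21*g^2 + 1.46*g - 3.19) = 3.13*g^2 + 0.25*g - 2.31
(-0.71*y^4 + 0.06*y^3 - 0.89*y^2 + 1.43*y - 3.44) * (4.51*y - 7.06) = -3.2021*y^5 + 5.2832*y^4 - 4.4375*y^3 + 12.7327*y^2 - 25.6102*y + 24.2864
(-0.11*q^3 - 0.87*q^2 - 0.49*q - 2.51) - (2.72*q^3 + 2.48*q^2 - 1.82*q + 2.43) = -2.83*q^3 - 3.35*q^2 + 1.33*q - 4.94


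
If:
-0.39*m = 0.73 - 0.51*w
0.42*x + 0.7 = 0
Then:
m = 1.30769230769231*w - 1.87179487179487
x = -1.67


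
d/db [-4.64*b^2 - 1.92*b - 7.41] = -9.28*b - 1.92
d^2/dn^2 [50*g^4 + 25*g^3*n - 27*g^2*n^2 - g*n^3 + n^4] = -54*g^2 - 6*g*n + 12*n^2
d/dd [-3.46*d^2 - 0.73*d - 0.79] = -6.92*d - 0.73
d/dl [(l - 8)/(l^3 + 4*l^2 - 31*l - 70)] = (l^3 + 4*l^2 - 31*l - (l - 8)*(3*l^2 + 8*l - 31) - 70)/(l^3 + 4*l^2 - 31*l - 70)^2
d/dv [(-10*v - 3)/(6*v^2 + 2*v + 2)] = (30*v^2 + 18*v - 7)/(2*(9*v^4 + 6*v^3 + 7*v^2 + 2*v + 1))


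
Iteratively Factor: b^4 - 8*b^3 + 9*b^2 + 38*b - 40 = (b - 5)*(b^3 - 3*b^2 - 6*b + 8) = (b - 5)*(b - 1)*(b^2 - 2*b - 8) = (b - 5)*(b - 1)*(b + 2)*(b - 4)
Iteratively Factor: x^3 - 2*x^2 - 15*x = (x + 3)*(x^2 - 5*x) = x*(x + 3)*(x - 5)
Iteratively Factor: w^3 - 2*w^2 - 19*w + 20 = (w - 1)*(w^2 - w - 20) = (w - 1)*(w + 4)*(w - 5)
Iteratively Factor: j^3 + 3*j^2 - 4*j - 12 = (j - 2)*(j^2 + 5*j + 6) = (j - 2)*(j + 2)*(j + 3)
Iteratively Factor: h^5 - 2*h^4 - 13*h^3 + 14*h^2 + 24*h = (h + 3)*(h^4 - 5*h^3 + 2*h^2 + 8*h) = (h - 2)*(h + 3)*(h^3 - 3*h^2 - 4*h) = (h - 2)*(h + 1)*(h + 3)*(h^2 - 4*h) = (h - 4)*(h - 2)*(h + 1)*(h + 3)*(h)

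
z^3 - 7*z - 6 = (z - 3)*(z + 1)*(z + 2)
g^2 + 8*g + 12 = (g + 2)*(g + 6)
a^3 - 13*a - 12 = (a - 4)*(a + 1)*(a + 3)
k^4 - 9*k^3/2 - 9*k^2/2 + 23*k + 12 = (k - 4)*(k - 3)*(k + 1/2)*(k + 2)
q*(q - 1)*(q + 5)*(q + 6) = q^4 + 10*q^3 + 19*q^2 - 30*q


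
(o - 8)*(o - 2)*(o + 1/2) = o^3 - 19*o^2/2 + 11*o + 8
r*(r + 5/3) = r^2 + 5*r/3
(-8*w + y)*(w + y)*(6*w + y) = -48*w^3 - 50*w^2*y - w*y^2 + y^3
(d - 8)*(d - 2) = d^2 - 10*d + 16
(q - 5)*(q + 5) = q^2 - 25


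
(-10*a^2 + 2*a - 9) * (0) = 0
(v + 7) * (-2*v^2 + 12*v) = -2*v^3 - 2*v^2 + 84*v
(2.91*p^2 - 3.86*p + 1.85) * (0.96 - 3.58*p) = -10.4178*p^3 + 16.6124*p^2 - 10.3286*p + 1.776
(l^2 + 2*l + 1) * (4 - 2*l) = -2*l^3 + 6*l + 4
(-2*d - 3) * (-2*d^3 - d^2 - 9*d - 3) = 4*d^4 + 8*d^3 + 21*d^2 + 33*d + 9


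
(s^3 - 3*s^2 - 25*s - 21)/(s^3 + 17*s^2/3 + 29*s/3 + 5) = 3*(s - 7)/(3*s + 5)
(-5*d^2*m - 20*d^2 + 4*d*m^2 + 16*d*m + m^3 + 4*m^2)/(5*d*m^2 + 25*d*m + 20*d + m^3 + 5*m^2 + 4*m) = (-d + m)/(m + 1)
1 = 1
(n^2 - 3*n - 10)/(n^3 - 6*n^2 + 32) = (n - 5)/(n^2 - 8*n + 16)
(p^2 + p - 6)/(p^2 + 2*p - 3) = (p - 2)/(p - 1)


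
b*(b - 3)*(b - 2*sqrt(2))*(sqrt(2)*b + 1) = sqrt(2)*b^4 - 3*sqrt(2)*b^3 - 3*b^3 - 2*sqrt(2)*b^2 + 9*b^2 + 6*sqrt(2)*b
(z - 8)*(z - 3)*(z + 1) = z^3 - 10*z^2 + 13*z + 24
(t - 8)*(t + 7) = t^2 - t - 56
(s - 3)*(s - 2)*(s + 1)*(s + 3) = s^4 - s^3 - 11*s^2 + 9*s + 18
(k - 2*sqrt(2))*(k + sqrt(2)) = k^2 - sqrt(2)*k - 4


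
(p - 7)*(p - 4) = p^2 - 11*p + 28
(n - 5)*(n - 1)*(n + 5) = n^3 - n^2 - 25*n + 25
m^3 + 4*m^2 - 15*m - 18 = (m - 3)*(m + 1)*(m + 6)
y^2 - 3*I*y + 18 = (y - 6*I)*(y + 3*I)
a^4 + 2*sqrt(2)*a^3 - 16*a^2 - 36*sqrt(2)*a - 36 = (a - 3*sqrt(2))*(a + sqrt(2))^2*(a + 3*sqrt(2))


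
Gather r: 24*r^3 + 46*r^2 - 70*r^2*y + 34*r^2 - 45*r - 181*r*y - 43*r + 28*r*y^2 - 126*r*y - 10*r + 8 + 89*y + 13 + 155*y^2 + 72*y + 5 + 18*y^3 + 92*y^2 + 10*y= 24*r^3 + r^2*(80 - 70*y) + r*(28*y^2 - 307*y - 98) + 18*y^3 + 247*y^2 + 171*y + 26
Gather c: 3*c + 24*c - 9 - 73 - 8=27*c - 90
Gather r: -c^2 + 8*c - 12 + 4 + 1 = -c^2 + 8*c - 7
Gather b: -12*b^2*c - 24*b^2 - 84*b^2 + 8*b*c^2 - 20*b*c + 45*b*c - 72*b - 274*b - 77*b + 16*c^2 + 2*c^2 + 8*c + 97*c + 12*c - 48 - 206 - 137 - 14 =b^2*(-12*c - 108) + b*(8*c^2 + 25*c - 423) + 18*c^2 + 117*c - 405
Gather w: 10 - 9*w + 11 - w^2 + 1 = -w^2 - 9*w + 22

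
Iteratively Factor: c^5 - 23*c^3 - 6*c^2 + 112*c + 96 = (c + 2)*(c^4 - 2*c^3 - 19*c^2 + 32*c + 48) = (c - 3)*(c + 2)*(c^3 + c^2 - 16*c - 16) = (c - 4)*(c - 3)*(c + 2)*(c^2 + 5*c + 4) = (c - 4)*(c - 3)*(c + 2)*(c + 4)*(c + 1)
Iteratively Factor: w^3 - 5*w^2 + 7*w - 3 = (w - 3)*(w^2 - 2*w + 1) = (w - 3)*(w - 1)*(w - 1)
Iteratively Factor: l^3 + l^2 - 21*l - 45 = (l - 5)*(l^2 + 6*l + 9) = (l - 5)*(l + 3)*(l + 3)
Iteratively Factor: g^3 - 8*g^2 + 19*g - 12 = (g - 4)*(g^2 - 4*g + 3) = (g - 4)*(g - 3)*(g - 1)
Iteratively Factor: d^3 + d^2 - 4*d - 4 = (d - 2)*(d^2 + 3*d + 2) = (d - 2)*(d + 1)*(d + 2)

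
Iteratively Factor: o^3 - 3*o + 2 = (o - 1)*(o^2 + o - 2) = (o - 1)*(o + 2)*(o - 1)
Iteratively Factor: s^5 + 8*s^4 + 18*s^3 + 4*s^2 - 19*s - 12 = (s + 1)*(s^4 + 7*s^3 + 11*s^2 - 7*s - 12) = (s - 1)*(s + 1)*(s^3 + 8*s^2 + 19*s + 12) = (s - 1)*(s + 1)*(s + 4)*(s^2 + 4*s + 3) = (s - 1)*(s + 1)*(s + 3)*(s + 4)*(s + 1)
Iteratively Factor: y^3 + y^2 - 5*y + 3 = (y - 1)*(y^2 + 2*y - 3) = (y - 1)^2*(y + 3)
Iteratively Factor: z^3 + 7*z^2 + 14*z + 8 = (z + 4)*(z^2 + 3*z + 2) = (z + 2)*(z + 4)*(z + 1)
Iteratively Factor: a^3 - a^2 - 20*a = (a + 4)*(a^2 - 5*a) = (a - 5)*(a + 4)*(a)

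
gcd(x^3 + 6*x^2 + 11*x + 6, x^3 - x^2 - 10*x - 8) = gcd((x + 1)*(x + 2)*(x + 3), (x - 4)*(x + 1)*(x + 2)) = x^2 + 3*x + 2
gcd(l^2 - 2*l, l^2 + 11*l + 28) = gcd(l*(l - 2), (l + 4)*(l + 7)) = 1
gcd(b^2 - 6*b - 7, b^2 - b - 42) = b - 7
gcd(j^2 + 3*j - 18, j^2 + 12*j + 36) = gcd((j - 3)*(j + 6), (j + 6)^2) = j + 6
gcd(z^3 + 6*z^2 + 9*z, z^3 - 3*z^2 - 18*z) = z^2 + 3*z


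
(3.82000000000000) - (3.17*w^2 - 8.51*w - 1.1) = -3.17*w^2 + 8.51*w + 4.92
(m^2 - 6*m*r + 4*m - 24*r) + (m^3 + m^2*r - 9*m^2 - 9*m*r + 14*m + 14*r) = m^3 + m^2*r - 8*m^2 - 15*m*r + 18*m - 10*r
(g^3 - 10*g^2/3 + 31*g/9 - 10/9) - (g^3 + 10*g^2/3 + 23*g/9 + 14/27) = -20*g^2/3 + 8*g/9 - 44/27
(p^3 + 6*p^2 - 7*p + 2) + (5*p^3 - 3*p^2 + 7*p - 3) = 6*p^3 + 3*p^2 - 1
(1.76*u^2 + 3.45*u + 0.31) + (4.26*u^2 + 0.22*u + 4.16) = 6.02*u^2 + 3.67*u + 4.47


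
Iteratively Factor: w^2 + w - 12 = (w - 3)*(w + 4)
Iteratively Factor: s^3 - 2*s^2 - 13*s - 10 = (s - 5)*(s^2 + 3*s + 2) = (s - 5)*(s + 1)*(s + 2)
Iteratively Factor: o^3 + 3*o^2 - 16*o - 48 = (o + 4)*(o^2 - o - 12) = (o - 4)*(o + 4)*(o + 3)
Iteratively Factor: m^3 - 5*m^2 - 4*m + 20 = (m - 2)*(m^2 - 3*m - 10) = (m - 5)*(m - 2)*(m + 2)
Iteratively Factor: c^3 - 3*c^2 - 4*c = (c)*(c^2 - 3*c - 4) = c*(c + 1)*(c - 4)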